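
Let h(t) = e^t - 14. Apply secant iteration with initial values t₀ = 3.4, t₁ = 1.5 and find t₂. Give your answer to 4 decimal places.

2.2097

h(3.4) = 15.964100, h(1.5) = -9.518311
t₂ = 1.500000 − (-9.518311)·(1.500000 − 3.400000) / (-9.518311 − 15.964100) = 1.500000 − (18.084791)/(-25.482411) = 2.209697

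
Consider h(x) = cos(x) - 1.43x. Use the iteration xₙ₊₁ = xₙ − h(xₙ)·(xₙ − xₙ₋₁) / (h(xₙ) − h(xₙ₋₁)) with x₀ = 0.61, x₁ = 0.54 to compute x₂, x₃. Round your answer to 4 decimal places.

0.5833, 0.5836

h(0.61) = -0.052652, h(0.54) = 0.085509
x₂ = 0.540000 − 0.085509·(0.540000 − 0.610000) / (0.085509 − (-0.052652)) = 0.540000 − (-0.005986)/(0.138161) = 0.583324
h(0.583324) = 0.000484
x₃ = 0.583324 − 0.000484·(0.583324 − 0.540000) / (0.000484 − 0.085509) = 0.583324 − (0.000021)/(-0.085025) = 0.583570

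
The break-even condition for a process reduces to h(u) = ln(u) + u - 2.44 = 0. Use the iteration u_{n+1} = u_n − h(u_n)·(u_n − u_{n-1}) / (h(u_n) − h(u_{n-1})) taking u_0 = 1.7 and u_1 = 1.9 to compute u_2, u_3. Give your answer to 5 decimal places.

h(1.7) = -0.2093717, h(1.9) = 0.1018539
u_2 = 1.9000000 − 0.1018539·(1.9000000 − 1.7000000) / (0.1018539 − (-0.2093717)) = 1.9000000 − (0.0203708)/(0.3112256) = 1.8345466
h(1.8345466) = 0.0013440
u_3 = 1.8345466 − 0.0013440·(1.8345466 − 1.9000000) / (0.0013440 − 0.1018539) = 1.8345466 − (-0.0000880)/(-0.1005099) = 1.8336714

1.83455, 1.83367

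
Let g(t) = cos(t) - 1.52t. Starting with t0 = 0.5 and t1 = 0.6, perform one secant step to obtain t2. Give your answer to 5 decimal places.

0.55757

g(0.5) = 0.1175826, g(0.6) = -0.0866644
t2 = 0.6000000 − (-0.0866644)·(0.6000000 − 0.5000000) / (-0.0866644 − 0.1175826) = 0.6000000 − (-0.0086664)/(-0.2042469) = 0.5575688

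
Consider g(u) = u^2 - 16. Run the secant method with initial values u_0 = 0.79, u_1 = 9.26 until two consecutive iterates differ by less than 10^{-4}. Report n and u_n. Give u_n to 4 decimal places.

g(0.79) = -15.375900, g(9.26) = 69.747600
u_2 = 9.260000 − 69.747600·(8.470000)/(85.123500) = 2.319940;  |Δ| = 6.940060
g(2.319940) = -10.617877
u_3 = 2.319940 − (-10.617877)·(-6.940060)/(-80.365477) = 3.236860;  |Δ| = 0.916920
g(3.236860) = -5.522736
u_4 = 3.236860 − (-5.522736)·(0.916920)/(5.095141) = 4.230730;  |Δ| = 0.993870
g(4.230730) = 1.899076
u_5 = 4.230730 − 1.899076·(0.993870)/(7.421813) = 3.976421;  |Δ| = 0.254309
g(3.976421) = -0.188077
u_6 = 3.976421 − (-0.188077)·(-0.254309)/(-2.087153) = 3.999337;  |Δ| = 0.022916
g(3.999337) = -0.005303
u_7 = 3.999337 − (-0.005303)·(0.022916)/(0.182774) = 4.000002;  |Δ| = 0.000665
g(4.000002) = 0.000016
u_8 = 4.000002 − 0.000016·(0.000665)/(0.005318) = 4.000000;  |Δ| = 0.000002
|u_8 − u_7| = 0.000002 < 10^{-4}

n = 8, u_n = 4.0000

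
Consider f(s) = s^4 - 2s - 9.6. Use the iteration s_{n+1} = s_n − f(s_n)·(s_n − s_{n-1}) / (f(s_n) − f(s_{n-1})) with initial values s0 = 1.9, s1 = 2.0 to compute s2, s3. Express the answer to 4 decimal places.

f(1.9) = -0.367900, f(2.0) = 2.400000
s2 = 2.000000 − 2.400000·(2.000000 − 1.900000) / (2.400000 − (-0.367900)) = 2.000000 − (0.240000)/(2.767900) = 1.913292
f(1.913292) = -0.025969
s3 = 1.913292 − (-0.025969)·(1.913292 − 2.000000) / (-0.025969 − 2.400000) = 1.913292 − (0.002252)/(-2.425969) = 1.914220

1.9133, 1.9142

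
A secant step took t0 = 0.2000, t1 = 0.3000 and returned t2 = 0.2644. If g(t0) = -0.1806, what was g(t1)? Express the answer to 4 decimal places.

0.0998

The secant line through (0.2000, -0.1806) and (0.3000, g(t1)) crosses zero at t2 = 0.2644.
So (0.2000, -0.1806), (0.3000, g(t1)), (0.2644, 0) are collinear:
g(t1) = -0.1806 · (0.3000 − 0.2644) / (0.2000 − 0.2644) = -0.1806 · (0.035600)/(-0.064400) = 0.099835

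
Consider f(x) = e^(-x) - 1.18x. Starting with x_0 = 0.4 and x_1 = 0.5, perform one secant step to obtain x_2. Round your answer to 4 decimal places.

f(0.4) = 0.198320, f(0.5) = 0.016531
x_2 = 0.500000 − 0.016531·(0.500000 − 0.400000) / (0.016531 − 0.198320) = 0.500000 − (0.001653)/(-0.181789) = 0.509093

0.5091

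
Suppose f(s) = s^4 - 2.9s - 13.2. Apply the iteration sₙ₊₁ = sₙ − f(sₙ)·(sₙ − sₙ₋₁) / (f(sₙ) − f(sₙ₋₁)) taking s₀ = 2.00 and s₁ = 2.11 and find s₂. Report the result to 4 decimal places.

f(2.00) = -3.000000, f(2.11) = 0.502194
s₂ = 2.110000 − 0.502194·(2.110000 − 2.000000) / (0.502194 − (-3.000000)) = 2.110000 − (0.055241)/(3.502194) = 2.094227

2.0942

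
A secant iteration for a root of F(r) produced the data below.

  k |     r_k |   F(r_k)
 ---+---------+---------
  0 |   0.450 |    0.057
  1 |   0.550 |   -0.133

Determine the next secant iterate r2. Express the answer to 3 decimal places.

r2 = 0.550 − (-0.133)·(0.550 − 0.450) / (-0.133 − 0.057)
   = 0.550 − (-0.01330)/(-0.19000) = 0.48000

0.480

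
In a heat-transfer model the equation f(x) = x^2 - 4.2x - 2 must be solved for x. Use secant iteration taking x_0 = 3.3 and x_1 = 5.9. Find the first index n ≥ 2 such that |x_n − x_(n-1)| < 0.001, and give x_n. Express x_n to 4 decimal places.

f(3.3) = -4.970000, f(5.9) = 8.030000
x_2 = 5.900000 − 8.030000·(2.600000)/(13.000000) = 4.294000;  |Δ| = 1.606000
f(4.294000) = -1.596364
x_3 = 4.294000 − (-1.596364)·(-1.606000)/(-9.626364) = 4.560327;  |Δ| = 0.266327
f(4.560327) = -0.356791
x_4 = 4.560327 − (-0.356791)·(0.266327)/(1.239573) = 4.636985;  |Δ| = 0.076658
f(4.636985) = 0.026293
x_5 = 4.636985 − 0.026293·(0.076658)/(0.383084) = 4.631724;  |Δ| = 0.005261
f(4.631724) = -0.000376
x_6 = 4.631724 − (-0.000376)·(-0.005261)/(-0.026668) = 4.631798;  |Δ| = 0.000074
|x_6 − x_5| = 0.000074 < 0.001

n = 6, x_n = 4.6318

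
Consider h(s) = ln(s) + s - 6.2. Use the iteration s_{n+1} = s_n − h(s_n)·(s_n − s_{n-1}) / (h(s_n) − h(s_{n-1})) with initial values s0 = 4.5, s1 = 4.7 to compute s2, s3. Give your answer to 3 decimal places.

4.661, 4.661

h(4.5) = -0.19592, h(4.7) = 0.04756
s2 = 4.70000 − 0.04756·(4.70000 − 4.50000) / (0.04756 − (-0.19592)) = 4.70000 − (0.00951)/(0.24349) = 4.66093
h(4.66093) = 0.00015
s3 = 4.66093 − 0.00015·(4.66093 − 4.70000) / (0.00015 − 0.04756) = 4.66093 − (-0.00001)/(-0.04742) = 4.66081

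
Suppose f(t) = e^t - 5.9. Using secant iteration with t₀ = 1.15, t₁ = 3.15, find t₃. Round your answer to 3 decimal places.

1.580

f(1.15) = -2.74181, f(3.15) = 17.43606
t₂ = 3.15000 − 17.43606·(3.15000 − 1.15000) / (17.43606 − (-2.74181)) = 3.15000 − (34.87213)/(20.17787) = 1.42176
f(1.42176) = -1.75558
t₃ = 1.42176 − (-1.75558)·(1.42176 − 3.15000) / (-1.75558 − 17.43606) = 1.42176 − (3.03405)/(-19.19164) = 1.57986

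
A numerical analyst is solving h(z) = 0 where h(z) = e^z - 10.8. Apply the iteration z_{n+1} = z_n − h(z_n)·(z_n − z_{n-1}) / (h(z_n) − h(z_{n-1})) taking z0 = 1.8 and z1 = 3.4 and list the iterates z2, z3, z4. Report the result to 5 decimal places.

2.11782, 2.26510, 2.39550

h(1.8) = -4.7503525, h(3.4) = 19.1641000
z2 = 3.4000000 − 19.1641000·(3.4000000 − 1.8000000) / (19.1641000 − (-4.7503525)) = 3.4000000 − (30.6625601)/(23.9144526) = 2.1178230
h(2.1178230) = -2.4869793
z3 = 2.1178230 − (-2.4869793)·(2.1178230 − 3.4000000) / (-2.4869793 − 19.1641000) = 2.1178230 − (3.1887476)/(-21.6510794) = 2.2651020
h(2.2651020) = -1.1678933
z4 = 2.2651020 − (-1.1678933)·(2.2651020 − 2.1178230) / (-1.1678933 − (-2.4869793)) = 2.2651020 − (-0.1720061)/(1.3190860) = 2.3954999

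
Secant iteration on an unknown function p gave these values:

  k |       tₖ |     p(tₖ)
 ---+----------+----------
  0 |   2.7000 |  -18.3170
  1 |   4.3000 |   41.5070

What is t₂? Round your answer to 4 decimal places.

t₂ = 4.3000 − 41.5070·(4.3000 − 2.7000) / (41.5070 − (-18.3170))
   = 4.3000 − (66.411200)/(59.824000) = 3.189890

3.1899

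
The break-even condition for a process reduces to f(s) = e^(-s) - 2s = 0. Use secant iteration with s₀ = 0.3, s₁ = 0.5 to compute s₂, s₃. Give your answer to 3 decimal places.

0.353, 0.352

f(0.3) = 0.14082, f(0.5) = -0.39347
s₂ = 0.50000 − (-0.39347)·(0.50000 − 0.30000) / (-0.39347 − 0.14082) = 0.50000 − (-0.07869)/(-0.53429) = 0.35271
f(0.35271) = -0.00265
s₃ = 0.35271 − (-0.00265)·(0.35271 − 0.50000) / (-0.00265 − (-0.39347)) = 0.35271 − (0.00039)/(0.39082) = 0.35172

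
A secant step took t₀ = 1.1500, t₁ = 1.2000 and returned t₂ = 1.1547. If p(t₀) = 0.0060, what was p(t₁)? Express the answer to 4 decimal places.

-0.0578

The secant line through (1.1500, 0.0060) and (1.2000, p(t₁)) crosses zero at t₂ = 1.1547.
So (1.1500, 0.0060), (1.2000, p(t₁)), (1.1547, 0) are collinear:
p(t₁) = 0.0060 · (1.2000 − 1.1547) / (1.1500 − 1.1547) = 0.0060 · (0.045300)/(-0.004700) = -0.057830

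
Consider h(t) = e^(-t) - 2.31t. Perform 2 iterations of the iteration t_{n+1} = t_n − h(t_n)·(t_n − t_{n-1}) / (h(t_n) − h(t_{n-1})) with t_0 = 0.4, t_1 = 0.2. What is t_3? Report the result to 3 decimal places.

0.316

h(0.4) = -0.25368, h(0.2) = 0.35673
t_2 = 0.20000 − 0.35673·(0.20000 − 0.40000) / (0.35673 − (-0.25368)) = 0.20000 − (-0.07135)/(0.61041) = 0.31688
h(0.31688) = -0.00358
t_3 = 0.31688 − (-0.00358)·(0.31688 − 0.20000) / (-0.00358 − 0.35673) = 0.31688 − (-0.00042)/(-0.36031) = 0.31572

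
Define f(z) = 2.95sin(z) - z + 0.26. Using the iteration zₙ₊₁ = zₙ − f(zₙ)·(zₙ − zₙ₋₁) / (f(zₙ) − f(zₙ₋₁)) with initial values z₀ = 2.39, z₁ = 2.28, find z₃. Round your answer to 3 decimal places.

f(2.39) = -0.11573, f(2.28) = 0.21870
z₂ = 2.28000 − 0.21870·(2.28000 − 2.39000) / (0.21870 − (-0.11573)) = 2.28000 − (-0.02406)/(0.33443) = 2.35193
f(2.35193) = 0.00290
z₃ = 2.35193 − 0.00290·(2.35193 − 2.28000) / (0.00290 − 0.21870) = 2.35193 − (0.00021)/(-0.21580) = 2.35290

2.353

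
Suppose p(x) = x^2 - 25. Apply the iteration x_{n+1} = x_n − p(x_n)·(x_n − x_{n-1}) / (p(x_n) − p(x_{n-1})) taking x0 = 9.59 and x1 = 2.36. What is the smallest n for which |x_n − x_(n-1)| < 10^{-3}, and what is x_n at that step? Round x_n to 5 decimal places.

p(9.59) = 66.9681000, p(2.36) = -19.4304000
x2 = 2.3600000 − (-19.4304000)·(-7.2300000)/(-86.3985000) = 3.9859749;  |Δ| = 1.6259749
p(3.9859749) = -9.1120041
x3 = 3.9859749 − (-9.1120041)·(1.6259749)/(10.3183959) = 5.4218463;  |Δ| = 1.4358714
p(5.4218463) = 4.3964177
x4 = 5.4218463 − 4.3964177·(1.4358714)/(13.5084219) = 4.9545312;  |Δ| = 0.4673152
p(4.9545312) = -0.4526210
x5 = 4.9545312 − (-0.4526210)·(-0.4673152)/(-4.8490388) = 4.9981515;  |Δ| = 0.0436203
p(4.9981515) = -0.0184817
x6 = 4.9981515 − (-0.0184817)·(0.0436203)/(0.4341393) = 5.0000084;  |Δ| = 0.0018570
p(5.0000084) = 0.0000844
x7 = 5.0000084 − 0.0000844·(0.0018570)/(0.0185662) = 5.0000000;  |Δ| = 0.0000084
|x7 − x6| = 0.0000084 < 10^{-3}

n = 7, x_n = 5.00000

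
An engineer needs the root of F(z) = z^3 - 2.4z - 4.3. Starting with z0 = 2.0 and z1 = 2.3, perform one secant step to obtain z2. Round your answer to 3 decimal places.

2.096

F(2.0) = -1.10000, F(2.3) = 2.34700
z2 = 2.30000 − 2.34700·(2.30000 − 2.00000) / (2.34700 − (-1.10000)) = 2.30000 − (0.70410)/(3.44700) = 2.09574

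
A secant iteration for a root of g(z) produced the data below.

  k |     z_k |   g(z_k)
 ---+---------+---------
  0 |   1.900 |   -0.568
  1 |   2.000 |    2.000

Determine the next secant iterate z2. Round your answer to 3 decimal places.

z2 = 2.000 − 2.000·(2.000 − 1.900) / (2.000 − (-0.568))
   = 2.000 − (0.20000)/(2.56800) = 1.92212

1.922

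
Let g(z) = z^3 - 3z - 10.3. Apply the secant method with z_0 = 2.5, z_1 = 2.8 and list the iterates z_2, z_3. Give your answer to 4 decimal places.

2.6202, 2.6292

g(2.5) = -2.175000, g(2.8) = 3.252000
z_2 = 2.800000 − 3.252000·(2.800000 − 2.500000) / (3.252000 − (-2.175000)) = 2.800000 − (0.975600)/(5.427000) = 2.620232
g(2.620232) = -0.171187
z_3 = 2.620232 − (-0.171187)·(2.620232 − 2.800000) / (-0.171187 − 3.252000) = 2.620232 − (0.030774)/(-3.423187) = 2.629222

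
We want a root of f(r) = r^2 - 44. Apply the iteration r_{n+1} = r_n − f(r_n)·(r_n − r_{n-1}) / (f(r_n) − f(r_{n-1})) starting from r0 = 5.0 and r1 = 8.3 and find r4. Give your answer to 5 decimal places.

f(5.0) = -19.0000000, f(8.3) = 24.8900000
r2 = 8.3000000 − 24.8900000·(8.3000000 − 5.0000000) / (24.8900000 − (-19.0000000)) = 8.3000000 − (82.1370000)/(43.8900000) = 6.4285714
f(6.4285714) = -2.6734694
r3 = 6.4285714 − (-2.6734694)·(6.4285714 − 8.3000000) / (-2.6734694 − 24.8900000) = 6.4285714 − (5.0032070)/(-27.5634694) = 6.6100873
f(6.6100873) = -0.3067460
r4 = 6.6100873 − (-0.3067460)·(6.6100873 − 6.4285714) / (-0.3067460 − (-2.6734694)) = 6.6100873 − (-0.0556793)/(2.3667234) = 6.6336132

6.63361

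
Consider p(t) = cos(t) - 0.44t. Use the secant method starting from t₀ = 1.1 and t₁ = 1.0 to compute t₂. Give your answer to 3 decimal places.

p(1.1) = -0.03040, p(1.0) = 0.10030
t₂ = 1.00000 − 0.10030·(1.00000 − 1.10000) / (0.10030 − (-0.03040)) = 1.00000 − (-0.01003)/(0.13071) = 1.07674

1.077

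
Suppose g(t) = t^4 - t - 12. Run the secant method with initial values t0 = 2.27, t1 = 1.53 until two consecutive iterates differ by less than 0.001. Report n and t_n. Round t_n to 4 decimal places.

g(2.27) = 12.282378, g(1.53) = -8.050187
t2 = 1.530000 − (-8.050187)·(-0.740000)/(-20.332566) = 1.822985;  |Δ| = 0.292985
g(1.822985) = -2.778831
t3 = 1.822985 − (-2.778831)·(0.292985)/(5.271356) = 1.977434;  |Δ| = 0.154449
g(1.977434) = 1.312588
t4 = 1.977434 − 1.312588·(0.154449)/(4.091419) = 1.927885;  |Δ| = 0.049550
g(1.927885) = -0.113736
t5 = 1.927885 − (-0.113736)·(-0.049550)/(-1.426324) = 1.931836;  |Δ| = 0.003951
g(1.931836) = -0.004093
t6 = 1.931836 − (-0.004093)·(0.003951)/(0.109643) = 1.931983;  |Δ| = 0.000147
|t6 − t5| = 0.000147 < 0.001

n = 6, t_n = 1.9320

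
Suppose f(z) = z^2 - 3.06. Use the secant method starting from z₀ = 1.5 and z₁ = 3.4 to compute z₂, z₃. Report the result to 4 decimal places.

f(1.5) = -0.810000, f(3.4) = 8.500000
z₂ = 3.400000 − 8.500000·(3.400000 − 1.500000) / (8.500000 − (-0.810000)) = 3.400000 − (16.150000)/(9.310000) = 1.665306
f(1.665306) = -0.286756
z₃ = 1.665306 − (-0.286756)·(1.665306 − 3.400000) / (-0.286756 − 8.500000) = 1.665306 − (0.497433)/(-8.786756) = 1.721918

1.6653, 1.7219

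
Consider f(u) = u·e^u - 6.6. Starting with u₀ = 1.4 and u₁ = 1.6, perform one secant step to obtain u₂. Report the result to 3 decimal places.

1.482

f(1.4) = -0.92272, f(1.6) = 1.32485
u₂ = 1.60000 − 1.32485·(1.60000 − 1.40000) / (1.32485 − (-0.92272)) = 1.60000 − (0.26497)/(2.24757) = 1.48211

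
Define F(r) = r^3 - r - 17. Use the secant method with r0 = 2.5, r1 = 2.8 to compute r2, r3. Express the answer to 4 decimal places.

F(2.5) = -3.875000, F(2.8) = 2.152000
r2 = 2.800000 − 2.152000·(2.800000 − 2.500000) / (2.152000 − (-3.875000)) = 2.800000 − (0.645600)/(6.027000) = 2.692882
F(2.692882) = -0.165142
r3 = 2.692882 − (-0.165142)·(2.692882 − 2.800000) / (-0.165142 − 2.152000) = 2.692882 − (0.017690)/(-2.317142) = 2.700516

2.6929, 2.7005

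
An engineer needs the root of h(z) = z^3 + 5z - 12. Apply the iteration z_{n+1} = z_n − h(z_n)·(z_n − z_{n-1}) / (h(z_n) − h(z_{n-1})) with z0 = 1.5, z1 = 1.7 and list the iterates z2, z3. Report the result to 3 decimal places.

h(1.5) = -1.12500, h(1.7) = 1.41300
z2 = 1.70000 − 1.41300·(1.70000 − 1.50000) / (1.41300 − (-1.12500)) = 1.70000 − (0.28260)/(2.53800) = 1.58865
h(1.58865) = -0.04727
z3 = 1.58865 − (-0.04727)·(1.58865 − 1.70000) / (-0.04727 − 1.41300) = 1.58865 − (0.00526)/(-1.46027) = 1.59226

1.589, 1.592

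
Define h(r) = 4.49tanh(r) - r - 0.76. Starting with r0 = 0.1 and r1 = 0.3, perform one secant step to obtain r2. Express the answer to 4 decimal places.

h(0.1) = -0.412491, h(0.3) = 0.247994
r2 = 0.300000 − 0.247994·(0.300000 − 0.100000) / (0.247994 − (-0.412491)) = 0.300000 − (0.049599)/(0.660484) = 0.224906

0.2249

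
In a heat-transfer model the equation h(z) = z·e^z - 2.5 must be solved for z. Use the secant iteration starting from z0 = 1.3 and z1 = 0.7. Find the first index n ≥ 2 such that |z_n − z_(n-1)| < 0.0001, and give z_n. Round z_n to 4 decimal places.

n = 6, z_n = 0.9586

h(1.3) = 2.270086, h(0.7) = -1.090373
z2 = 0.700000 − (-1.090373)·(-0.600000)/(-3.360459) = 0.894683;  |Δ| = 0.194683
h(0.894683) = -0.311105
z3 = 0.894683 − (-0.311105)·(0.194683)/(0.779268) = 0.972406;  |Δ| = 0.077723
h(0.972406) = 0.071330
z4 = 0.972406 − 0.071330·(0.077723)/(0.382434) = 0.957909;  |Δ| = 0.014496
h(0.957909) = -0.003458
z5 = 0.957909 − (-0.003458)·(-0.014496)/(-0.074787) = 0.958579;  |Δ| = 0.000670
h(0.958579) = -0.000036
z6 = 0.958579 − (-0.000036)·(0.000670)/(0.003422) = 0.958586;  |Δ| = 0.000007
|z6 − z5| = 0.000007 < 0.0001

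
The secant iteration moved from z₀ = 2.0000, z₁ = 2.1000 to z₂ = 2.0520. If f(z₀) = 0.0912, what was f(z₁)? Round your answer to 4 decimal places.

-0.0842

The secant line through (2.0000, 0.0912) and (2.1000, f(z₁)) crosses zero at z₂ = 2.0520.
So (2.0000, 0.0912), (2.1000, f(z₁)), (2.0520, 0) are collinear:
f(z₁) = 0.0912 · (2.1000 − 2.0520) / (2.0000 − 2.0520) = 0.0912 · (0.048000)/(-0.052000) = -0.084185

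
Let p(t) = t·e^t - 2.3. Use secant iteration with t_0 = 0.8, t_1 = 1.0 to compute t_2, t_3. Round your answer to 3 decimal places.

p(0.8) = -0.51957, p(1.0) = 0.41828
t_2 = 1.00000 − 0.41828·(1.00000 − 0.80000) / (0.41828 − (-0.51957)) = 1.00000 − (0.08366)/(0.93785) = 0.91080
p(0.91080) = -0.03547
t_3 = 0.91080 − (-0.03547)·(0.91080 − 1.00000) / (-0.03547 − 0.41828) = 0.91080 − (0.00316)/(-0.45375) = 0.91777

0.911, 0.918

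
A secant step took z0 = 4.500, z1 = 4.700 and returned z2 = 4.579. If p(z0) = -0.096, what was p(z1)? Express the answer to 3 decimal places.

0.147

The secant line through (4.500, -0.096) and (4.700, p(z1)) crosses zero at z2 = 4.579.
So (4.500, -0.096), (4.700, p(z1)), (4.579, 0) are collinear:
p(z1) = -0.096 · (4.700 − 4.579) / (4.500 − 4.579) = -0.096 · (0.12100)/(-0.07900) = 0.14704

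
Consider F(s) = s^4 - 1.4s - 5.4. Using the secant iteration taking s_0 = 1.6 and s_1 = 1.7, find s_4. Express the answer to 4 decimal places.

1.6677

F(1.6) = -1.086400, F(1.7) = 0.572100
s_2 = 1.700000 − 0.572100·(1.700000 − 1.600000) / (0.572100 − (-1.086400)) = 1.700000 − (0.057210)/(1.658500) = 1.665505
F(1.665505) = -0.037148
s_3 = 1.665505 − (-0.037148)·(1.665505 − 1.700000) / (-0.037148 − 0.572100) = 1.665505 − (0.001281)/(-0.609248) = 1.667608
F(1.667608) = -0.001151
s_4 = 1.667608 − (-0.001151)·(1.667608 − 1.665505) / (-0.001151 − (-0.037148)) = 1.667608 − (-0.000002)/(0.035997) = 1.667675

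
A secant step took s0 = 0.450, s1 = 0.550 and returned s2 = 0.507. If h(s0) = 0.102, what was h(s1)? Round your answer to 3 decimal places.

-0.077

The secant line through (0.450, 0.102) and (0.550, h(s1)) crosses zero at s2 = 0.507.
So (0.450, 0.102), (0.550, h(s1)), (0.507, 0) are collinear:
h(s1) = 0.102 · (0.550 − 0.507) / (0.450 − 0.507) = 0.102 · (0.04300)/(-0.05700) = -0.07695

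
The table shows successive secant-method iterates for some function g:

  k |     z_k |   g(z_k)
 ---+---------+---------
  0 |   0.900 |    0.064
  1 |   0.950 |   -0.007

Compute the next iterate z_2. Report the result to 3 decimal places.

0.945

z_2 = 0.950 − (-0.007)·(0.950 − 0.900) / (-0.007 − 0.064)
   = 0.950 − (-0.00035)/(-0.07100) = 0.94507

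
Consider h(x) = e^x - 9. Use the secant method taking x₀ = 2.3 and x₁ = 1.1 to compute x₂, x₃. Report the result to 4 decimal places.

2.1323, 2.2399

h(2.3) = 0.974182, h(1.1) = -5.995834
x₂ = 1.100000 − (-5.995834)·(1.100000 − 2.300000) / (-5.995834 − 0.974182) = 1.100000 − (7.195001)/(-6.970016) = 2.132279
h(2.132279) = -0.565935
x₃ = 2.132279 − (-0.565935)·(2.132279 − 1.100000) / (-0.565935 − (-5.995834)) = 2.132279 − (-0.584203)/(5.429899) = 2.239869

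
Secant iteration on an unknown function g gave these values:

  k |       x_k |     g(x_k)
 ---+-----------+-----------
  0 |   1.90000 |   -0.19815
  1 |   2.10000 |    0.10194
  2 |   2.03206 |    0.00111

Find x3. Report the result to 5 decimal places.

2.03131

x3 = 2.03206 − 0.00111·(2.03206 − 2.10000) / (0.00111 − 0.10194)
   = 2.03206 − (-0.0000754)/(-0.1008300) = 2.0313121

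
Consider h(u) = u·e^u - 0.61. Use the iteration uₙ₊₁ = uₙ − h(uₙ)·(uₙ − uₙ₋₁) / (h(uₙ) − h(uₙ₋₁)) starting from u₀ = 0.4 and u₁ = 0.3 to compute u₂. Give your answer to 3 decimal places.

0.407

h(0.4) = -0.01327, h(0.3) = -0.20504
u₂ = 0.30000 − (-0.20504)·(0.30000 − 0.40000) / (-0.20504 − (-0.01327)) = 0.30000 − (0.02050)/(-0.19177) = 0.40692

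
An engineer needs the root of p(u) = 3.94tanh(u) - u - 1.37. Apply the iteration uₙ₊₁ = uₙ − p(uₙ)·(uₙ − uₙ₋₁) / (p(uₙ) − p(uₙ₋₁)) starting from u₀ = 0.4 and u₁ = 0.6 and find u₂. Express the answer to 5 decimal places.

0.53032

p(0.4) = -0.2730011, p(0.6) = 0.1459753
u₂ = 0.6000000 − 0.1459753·(0.6000000 − 0.4000000) / (0.1459753 − (-0.2730011)) = 0.6000000 − (0.0291951)/(0.4189764) = 0.5303181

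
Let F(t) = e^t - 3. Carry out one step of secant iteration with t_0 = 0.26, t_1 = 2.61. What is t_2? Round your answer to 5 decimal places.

F(0.26) = -1.7030699, F(2.61) = 10.5990509
t_2 = 2.6100000 − 10.5990509·(2.6100000 − 0.2600000) / (10.5990509 − (-1.7030699)) = 2.6100000 − (24.9077695)/(12.3021208) = 0.5853272

0.58533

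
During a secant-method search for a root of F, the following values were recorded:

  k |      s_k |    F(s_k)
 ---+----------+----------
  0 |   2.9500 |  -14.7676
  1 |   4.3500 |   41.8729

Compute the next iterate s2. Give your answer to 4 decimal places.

3.3150

s2 = 4.3500 − 41.8729·(4.3500 − 2.9500) / (41.8729 − (-14.7676))
   = 4.3500 − (58.622060)/(56.640500) = 3.315015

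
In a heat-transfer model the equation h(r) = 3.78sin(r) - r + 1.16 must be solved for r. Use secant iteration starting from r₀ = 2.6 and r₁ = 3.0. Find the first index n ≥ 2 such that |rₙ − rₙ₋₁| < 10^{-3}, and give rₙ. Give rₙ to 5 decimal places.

h(2.6) = 0.5085952, h(3.0) = -1.3065664
r₂ = 3.0000000 − (-1.3065664)·(0.4000000)/(-1.8151616) = 2.7120771;  |Δ| = 0.2879229
h(2.7120771) = 0.0220298
r₃ = 2.7120771 − 0.0220298·(-0.2879229)/(1.3285961) = 2.7168512;  |Δ| = 0.0047741
h(2.7168512) = 0.0008308
r₄ = 2.7168512 − 0.0008308·(0.0047741)/(-0.0211990) = 2.7170383;  |Δ| = 0.0001871
|r₄ − r₃| = 0.0001871 < 10^{-3}

n = 4, rₙ = 2.71704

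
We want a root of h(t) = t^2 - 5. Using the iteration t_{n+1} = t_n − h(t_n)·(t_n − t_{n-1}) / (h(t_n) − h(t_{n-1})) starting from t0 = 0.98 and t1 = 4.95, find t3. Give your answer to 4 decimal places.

h(0.98) = -4.039600, h(4.95) = 19.502500
t2 = 4.950000 − 19.502500·(4.950000 − 0.980000) / (19.502500 − (-4.039600)) = 4.950000 − (77.424925)/(23.542100) = 1.661214
h(1.661214) = -2.240367
t3 = 1.661214 − (-2.240367)·(1.661214 − 4.950000) / (-2.240367 − 19.502500) = 1.661214 − (7.368089)/(-21.742867) = 2.000088

2.0001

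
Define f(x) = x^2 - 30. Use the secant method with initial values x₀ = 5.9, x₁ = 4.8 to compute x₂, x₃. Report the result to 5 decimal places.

f(5.9) = 4.8100000, f(4.8) = -6.9600000
x₂ = 4.8000000 − (-6.9600000)·(4.8000000 − 5.9000000) / (-6.9600000 − 4.8100000) = 4.8000000 − (7.6560000)/(-11.7700000) = 5.4504673
f(5.4504673) = -0.2924063
x₃ = 5.4504673 − (-0.2924063)·(5.4504673 − 4.8000000) / (-0.2924063 − (-6.9600000)) = 5.4504673 − (-0.1902007)/(6.6675937) = 5.4789934

5.45047, 5.47899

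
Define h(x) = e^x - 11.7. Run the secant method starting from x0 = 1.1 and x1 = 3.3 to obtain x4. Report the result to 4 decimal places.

h(1.1) = -8.695834, h(3.3) = 15.412639
x2 = 3.300000 − 15.412639·(3.300000 − 1.100000) / (15.412639 − (-8.695834)) = 3.300000 − (33.907806)/(24.108473) = 1.893532
h(1.893532) = -5.057213
x3 = 1.893532 − (-5.057213)·(1.893532 − 3.300000) / (-5.057213 − 15.412639) = 1.893532 − (7.112811)/(-20.469852) = 2.241009
h(2.241009) = -2.297186
x4 = 2.241009 − (-2.297186)·(2.241009 − 1.893532) / (-2.297186 − (-5.057213)) = 2.241009 − (-0.798220)/(2.760027) = 2.530216

2.5302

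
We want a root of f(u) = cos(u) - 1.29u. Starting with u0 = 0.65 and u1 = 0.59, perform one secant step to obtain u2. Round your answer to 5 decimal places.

0.62733

f(0.65) = -0.0424162, f(0.59) = 0.0698407
u2 = 0.5900000 − 0.0698407·(0.5900000 − 0.6500000) / (0.0698407 − (-0.0424162)) = 0.5900000 − (-0.0041904)/(0.1122569) = 0.6273290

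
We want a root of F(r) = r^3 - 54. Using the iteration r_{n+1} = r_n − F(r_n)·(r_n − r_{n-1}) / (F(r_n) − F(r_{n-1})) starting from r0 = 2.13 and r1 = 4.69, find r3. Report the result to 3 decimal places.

3.684

F(2.13) = -44.33640, F(4.69) = 49.16171
r2 = 4.69000 − 49.16171·(4.69000 − 2.13000) / (49.16171 − (-44.33640)) = 4.69000 − (125.85398)/(93.49811) = 3.34394
F(3.34394) = -16.60825
r3 = 3.34394 − (-16.60825)·(3.34394 − 4.69000) / (-16.60825 − 49.16171) = 3.34394 − (22.35568)/(-65.76996) = 3.68385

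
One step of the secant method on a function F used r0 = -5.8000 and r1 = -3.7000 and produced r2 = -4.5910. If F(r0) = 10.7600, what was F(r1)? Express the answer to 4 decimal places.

The secant line through (-5.8000, 10.7600) and (-3.7000, F(r1)) crosses zero at r2 = -4.5910.
So (-5.8000, 10.7600), (-3.7000, F(r1)), (-4.5910, 0) are collinear:
F(r1) = 10.7600 · (-3.7000 − (-4.5910)) / (-5.8000 − (-4.5910)) = 10.7600 · (0.891000)/(-1.209000) = -7.929826

-7.9298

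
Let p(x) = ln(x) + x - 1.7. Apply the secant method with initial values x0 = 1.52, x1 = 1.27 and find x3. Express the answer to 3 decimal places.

p(1.52) = 0.23871, p(1.27) = -0.19098
x2 = 1.27000 − (-0.19098)·(1.27000 − 1.52000) / (-0.19098 − 0.23871) = 1.27000 − (0.04775)/(-0.42969) = 1.38112
p(1.38112) = 0.00401
x3 = 1.38112 − 0.00401·(1.38112 − 1.27000) / (0.00401 − (-0.19098)) = 1.38112 − (0.00045)/(0.19499) = 1.37883

1.379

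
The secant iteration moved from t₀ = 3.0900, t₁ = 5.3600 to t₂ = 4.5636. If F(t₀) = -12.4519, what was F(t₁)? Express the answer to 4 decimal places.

The secant line through (3.0900, -12.4519) and (5.3600, F(t₁)) crosses zero at t₂ = 4.5636.
So (3.0900, -12.4519), (5.3600, F(t₁)), (4.5636, 0) are collinear:
F(t₁) = -12.4519 · (5.3600 − 4.5636) / (3.0900 − 4.5636) = -12.4519 · (0.796400)/(-1.473600) = 6.729569

6.7296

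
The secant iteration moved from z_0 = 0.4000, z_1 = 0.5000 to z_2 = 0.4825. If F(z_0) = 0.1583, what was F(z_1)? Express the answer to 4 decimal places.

-0.0336

The secant line through (0.4000, 0.1583) and (0.5000, F(z_1)) crosses zero at z_2 = 0.4825.
So (0.4000, 0.1583), (0.5000, F(z_1)), (0.4825, 0) are collinear:
F(z_1) = 0.1583 · (0.5000 − 0.4825) / (0.4000 − 0.4825) = 0.1583 · (0.017500)/(-0.082500) = -0.033579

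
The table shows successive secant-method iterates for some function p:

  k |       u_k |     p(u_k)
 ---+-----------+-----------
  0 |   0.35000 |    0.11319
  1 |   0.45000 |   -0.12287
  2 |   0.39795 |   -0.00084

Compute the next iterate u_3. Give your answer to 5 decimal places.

u_3 = 0.39795 − (-0.00084)·(0.39795 − 0.45000) / (-0.00084 − (-0.12287))
   = 0.39795 − (0.0000437)/(0.1220300) = 0.3975917

0.39759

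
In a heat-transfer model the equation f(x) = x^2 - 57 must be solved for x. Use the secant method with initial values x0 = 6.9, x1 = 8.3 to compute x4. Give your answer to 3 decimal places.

7.550

f(6.9) = -9.39000, f(8.3) = 11.89000
x2 = 8.30000 − 11.89000·(8.30000 − 6.90000) / (11.89000 − (-9.39000)) = 8.30000 − (16.64600)/(21.28000) = 7.51776
f(7.51776) = -0.48324
x3 = 7.51776 − (-0.48324)·(7.51776 − 8.30000) / (-0.48324 − 11.89000) = 7.51776 − (0.37801)/(-12.37324) = 7.54831
f(7.54831) = -0.02296
x4 = 7.54831 − (-0.02296)·(7.54831 − 7.51776) / (-0.02296 − (-0.48324)) = 7.54831 − (-0.00070)/(0.46027) = 7.54984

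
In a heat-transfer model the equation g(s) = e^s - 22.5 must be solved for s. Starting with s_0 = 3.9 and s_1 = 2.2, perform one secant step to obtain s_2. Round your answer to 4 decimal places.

2.7673

g(3.9) = 26.902449, g(2.2) = -13.474987
s_2 = 2.200000 − (-13.474987)·(2.200000 − 3.900000) / (-13.474987 − 26.902449) = 2.200000 − (22.907477)/(-40.377436) = 2.767334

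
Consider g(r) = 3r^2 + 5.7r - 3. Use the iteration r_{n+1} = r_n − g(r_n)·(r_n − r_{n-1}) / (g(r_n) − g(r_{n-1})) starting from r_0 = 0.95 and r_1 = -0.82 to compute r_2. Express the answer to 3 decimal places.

0.109

g(0.95) = 5.12250, g(-0.82) = -5.65680
r_2 = -0.82000 − (-5.65680)·(-0.82000 − 0.95000) / (-5.65680 − 5.12250) = -0.82000 − (10.01254)/(-10.77930) = 0.10887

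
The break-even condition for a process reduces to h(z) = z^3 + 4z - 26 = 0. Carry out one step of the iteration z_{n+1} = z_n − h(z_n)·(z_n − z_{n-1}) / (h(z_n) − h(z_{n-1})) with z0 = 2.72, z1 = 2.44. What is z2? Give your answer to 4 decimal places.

h(2.72) = 5.003648, h(2.44) = -1.713216
z2 = 2.440000 − (-1.713216)·(2.440000 − 2.720000) / (-1.713216 − 5.003648) = 2.440000 − (0.479700)/(-6.716864) = 2.511417

2.5114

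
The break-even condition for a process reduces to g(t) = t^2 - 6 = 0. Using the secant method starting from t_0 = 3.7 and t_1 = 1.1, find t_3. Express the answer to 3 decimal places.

g(3.7) = 7.69000, g(1.1) = -4.79000
t_2 = 1.10000 − (-4.79000)·(1.10000 − 3.70000) / (-4.79000 − 7.69000) = 1.10000 − (12.45400)/(-12.48000) = 2.09792
g(2.09792) = -1.59875
t_3 = 2.09792 − (-1.59875)·(2.09792 − 1.10000) / (-1.59875 − (-4.79000)) = 2.09792 − (-1.59541)/(3.19125) = 2.59785

2.598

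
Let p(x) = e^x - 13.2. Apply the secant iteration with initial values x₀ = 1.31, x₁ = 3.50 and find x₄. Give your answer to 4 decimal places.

2.6556

p(1.31) = -9.493826, p(3.50) = 19.915452
x₂ = 3.500000 − 19.915452·(3.500000 − 1.310000) / (19.915452 − (-9.493826)) = 3.500000 − (43.614840)/(29.409278) = 2.016970
p(2.016970) = -5.684481
x₃ = 2.016970 − (-5.684481)·(2.016970 − 3.500000) / (-5.684481 − 19.915452) = 2.016970 − (8.430256)/(-25.599933) = 2.346278
p(2.346278) = -2.753387
x₄ = 2.346278 − (-2.753387)·(2.346278 − 2.016970) / (-2.753387 − (-5.684481)) = 2.346278 − (-0.906712)/(2.931094) = 2.655620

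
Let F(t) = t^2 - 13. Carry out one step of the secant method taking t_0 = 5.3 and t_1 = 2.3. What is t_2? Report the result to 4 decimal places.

F(5.3) = 15.090000, F(2.3) = -7.710000
t_2 = 2.300000 − (-7.710000)·(2.300000 − 5.300000) / (-7.710000 − 15.090000) = 2.300000 − (23.130000)/(-22.800000) = 3.314474

3.3145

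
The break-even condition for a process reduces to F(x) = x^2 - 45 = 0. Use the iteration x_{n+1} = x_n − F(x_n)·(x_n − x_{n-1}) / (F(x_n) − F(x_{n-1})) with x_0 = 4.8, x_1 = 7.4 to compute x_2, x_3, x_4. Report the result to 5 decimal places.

F(4.8) = -21.9600000, F(7.4) = 9.7600000
x_2 = 7.4000000 − 9.7600000·(7.4000000 − 4.8000000) / (9.7600000 − (-21.9600000)) = 7.4000000 − (25.3760000)/(31.7200000) = 6.6000000
F(6.6000000) = -1.4400000
x_3 = 6.6000000 − (-1.4400000)·(6.6000000 − 7.4000000) / (-1.4400000 − 9.7600000) = 6.6000000 − (1.1520000)/(-11.2000000) = 6.7028571
F(6.7028571) = -0.0717061
x_4 = 6.7028571 − (-0.0717061)·(6.7028571 − 6.6000000) / (-0.0717061 − (-1.4400000)) = 6.7028571 − (-0.0073755)/(1.3682939) = 6.7082474

6.60000, 6.70286, 6.70825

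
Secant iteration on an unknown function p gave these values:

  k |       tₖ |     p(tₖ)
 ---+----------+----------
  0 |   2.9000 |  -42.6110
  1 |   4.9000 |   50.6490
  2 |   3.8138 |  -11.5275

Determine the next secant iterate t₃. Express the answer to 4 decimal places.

4.0152

t₃ = 3.8138 − (-11.5275)·(3.8138 − 4.9000) / (-11.5275 − 50.6490)
   = 3.8138 − (12.521171)/(-62.176500) = 4.015181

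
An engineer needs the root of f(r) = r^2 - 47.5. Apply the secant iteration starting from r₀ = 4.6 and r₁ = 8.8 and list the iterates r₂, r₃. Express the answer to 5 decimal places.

f(4.6) = -26.3400000, f(8.8) = 29.9400000
r₂ = 8.8000000 − 29.9400000·(8.8000000 − 4.6000000) / (29.9400000 − (-26.3400000)) = 8.8000000 − (125.7480000)/(56.2800000) = 6.5656716
f(6.5656716) = -4.3919559
r₃ = 6.5656716 − (-4.3919559)·(6.5656716 − 8.8000000) / (-4.3919559 − 29.9400000) = 6.5656716 − (9.8130716)/(-34.3319559) = 6.8515007

6.56567, 6.85150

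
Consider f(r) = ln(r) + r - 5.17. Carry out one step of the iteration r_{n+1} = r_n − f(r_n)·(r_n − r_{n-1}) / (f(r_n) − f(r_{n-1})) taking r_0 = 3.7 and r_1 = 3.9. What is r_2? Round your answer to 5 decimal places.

3.82798

f(3.7) = -0.1616672, f(3.9) = 0.0909766
r_2 = 3.9000000 − 0.0909766·(3.9000000 − 3.7000000) / (0.0909766 − (-0.1616672)) = 3.9000000 − (0.0181953)/(0.2526437) = 3.8279804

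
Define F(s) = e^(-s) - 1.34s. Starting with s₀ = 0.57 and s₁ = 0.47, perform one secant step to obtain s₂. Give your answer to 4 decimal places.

F(0.57) = -0.198275, F(0.47) = -0.004798
s₂ = 0.470000 − (-0.004798)·(0.470000 − 0.570000) / (-0.004798 − (-0.198275)) = 0.470000 − (0.000480)/(0.193477) = 0.467520

0.4675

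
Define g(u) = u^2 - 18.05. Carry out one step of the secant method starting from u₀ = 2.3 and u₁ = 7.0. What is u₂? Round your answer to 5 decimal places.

g(2.3) = -12.7600000, g(7.0) = 30.9500000
u₂ = 7.0000000 − 30.9500000·(7.0000000 − 2.3000000) / (30.9500000 − (-12.7600000)) = 7.0000000 − (145.4650000)/(43.7100000) = 3.6720430

3.67204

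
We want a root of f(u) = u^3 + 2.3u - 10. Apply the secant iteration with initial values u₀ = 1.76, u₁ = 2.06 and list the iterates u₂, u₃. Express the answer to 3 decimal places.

f(1.76) = -0.50022, f(2.06) = 3.47982
u₂ = 2.06000 − 3.47982·(2.06000 − 1.76000) / (3.47982 − (-0.50022)) = 2.06000 − (1.04394)/(3.98004) = 1.79770
f(1.79770) = -0.05556
u₃ = 1.79770 − (-0.05556)·(1.79770 − 2.06000) / (-0.05556 − 3.47982) = 1.79770 − (0.01457)/(-3.53537) = 1.80183

1.798, 1.802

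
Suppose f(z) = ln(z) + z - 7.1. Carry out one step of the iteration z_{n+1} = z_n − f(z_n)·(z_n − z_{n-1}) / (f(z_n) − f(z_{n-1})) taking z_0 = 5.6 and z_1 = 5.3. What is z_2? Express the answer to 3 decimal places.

f(5.6) = 0.22277, f(5.3) = -0.13229
z_2 = 5.30000 − (-0.13229)·(5.30000 − 5.60000) / (-0.13229 − 0.22277) = 5.30000 − (0.03969)/(-0.35506) = 5.41178

5.412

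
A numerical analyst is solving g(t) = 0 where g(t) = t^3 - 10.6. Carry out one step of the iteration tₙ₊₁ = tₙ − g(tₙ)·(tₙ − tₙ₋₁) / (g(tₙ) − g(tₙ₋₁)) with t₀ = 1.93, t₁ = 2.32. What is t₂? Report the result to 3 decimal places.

g(1.93) = -3.41094, g(2.32) = 1.88717
t₂ = 2.32000 − 1.88717·(2.32000 − 1.93000) / (1.88717 − (-3.41094)) = 2.32000 − (0.73600)/(5.29811) = 2.18108

2.181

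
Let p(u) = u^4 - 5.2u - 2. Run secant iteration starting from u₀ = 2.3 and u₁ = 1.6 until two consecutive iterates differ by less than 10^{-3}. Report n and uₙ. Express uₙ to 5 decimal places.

p(2.3) = 14.0241000, p(1.6) = -3.7664000
u₂ = 1.6000000 − (-3.7664000)·(-0.7000000)/(-17.7905000) = 1.7481959;  |Δ| = 0.1481959
p(1.7481959) = -1.7503273
u₃ = 1.7481959 − (-1.7503273)·(0.1481959)/(2.0160727) = 1.8768577;  |Δ| = 0.1286617
p(1.8768577) = 0.6490139
u₄ = 1.8768577 − 0.6490139·(0.1286617)/(2.3993412) = 1.8420551;  |Δ| = 0.0348026
p(1.8420551) = -0.0651042
u₅ = 1.8420551 − (-0.0651042)·(-0.0348026)/(-0.7141180) = 1.8452280;  |Δ| = 0.0031729
p(1.8452280) = -0.0020714
u₆ = 1.8452280 − (-0.0020714)·(0.0031729)/(0.0630328) = 1.8453322;  |Δ| = 0.0001043
|u₆ − u₅| = 0.0001043 < 10^{-3}

n = 6, uₙ = 1.84533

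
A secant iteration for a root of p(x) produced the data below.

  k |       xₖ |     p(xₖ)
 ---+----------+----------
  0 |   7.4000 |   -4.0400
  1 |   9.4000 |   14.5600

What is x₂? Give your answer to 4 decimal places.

x₂ = 9.4000 − 14.5600·(9.4000 − 7.4000) / (14.5600 − (-4.0400))
   = 9.4000 − (29.120000)/(18.600000) = 7.834409

7.8344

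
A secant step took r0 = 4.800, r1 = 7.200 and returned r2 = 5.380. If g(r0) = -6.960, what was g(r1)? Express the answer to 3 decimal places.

21.840

The secant line through (4.800, -6.960) and (7.200, g(r1)) crosses zero at r2 = 5.380.
So (4.800, -6.960), (7.200, g(r1)), (5.380, 0) are collinear:
g(r1) = -6.960 · (7.200 − 5.380) / (4.800 − 5.380) = -6.960 · (1.82000)/(-0.58000) = 21.84000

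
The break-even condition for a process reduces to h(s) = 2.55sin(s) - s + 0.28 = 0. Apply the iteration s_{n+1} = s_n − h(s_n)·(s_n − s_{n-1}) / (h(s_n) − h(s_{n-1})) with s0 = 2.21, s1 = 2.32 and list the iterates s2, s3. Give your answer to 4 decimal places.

2.2543, 2.2554

h(2.21) = 0.116556, h(2.32) = -0.172810
s2 = 2.320000 − (-0.172810)·(2.320000 − 2.210000) / (-0.172810 − 0.116556) = 2.320000 − (-0.019009)/(-0.289366) = 2.254308
h(2.254308) = 0.002860
s3 = 2.254308 − 0.002860·(2.254308 − 2.320000) / (0.002860 − (-0.172810)) = 2.254308 − (-0.000188)/(0.175670) = 2.255377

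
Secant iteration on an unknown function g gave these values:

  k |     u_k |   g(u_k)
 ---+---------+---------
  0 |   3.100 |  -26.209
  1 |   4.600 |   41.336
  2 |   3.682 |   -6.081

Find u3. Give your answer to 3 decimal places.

3.800

u3 = 3.682 − (-6.081)·(3.682 − 4.600) / (-6.081 − 41.336)
   = 3.682 − (5.58236)/(-47.41700) = 3.79973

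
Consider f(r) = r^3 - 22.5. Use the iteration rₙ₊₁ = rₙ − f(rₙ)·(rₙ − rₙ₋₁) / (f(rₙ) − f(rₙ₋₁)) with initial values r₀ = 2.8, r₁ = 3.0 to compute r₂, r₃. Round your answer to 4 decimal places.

2.8217, 2.8230

f(2.8) = -0.548000, f(3.0) = 4.500000
r₂ = 3.000000 − 4.500000·(3.000000 − 2.800000) / (4.500000 − (-0.548000)) = 3.000000 − (0.900000)/(5.048000) = 2.821712
f(2.821712) = -0.033374
r₃ = 2.821712 − (-0.033374)·(2.821712 − 3.000000) / (-0.033374 − 4.500000) = 2.821712 − (0.005950)/(-4.533374) = 2.823024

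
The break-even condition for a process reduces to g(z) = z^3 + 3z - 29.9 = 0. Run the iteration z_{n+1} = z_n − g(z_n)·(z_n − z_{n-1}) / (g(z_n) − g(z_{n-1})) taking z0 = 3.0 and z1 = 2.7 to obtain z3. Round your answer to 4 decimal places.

2.7830

g(3.0) = 6.100000, g(2.7) = -2.117000
z2 = 2.700000 − (-2.117000)·(2.700000 − 3.000000) / (-2.117000 − 6.100000) = 2.700000 − (0.635100)/(-8.217000) = 2.777291
g(2.777291) = -0.145923
z3 = 2.777291 − (-0.145923)·(2.777291 − 2.700000) / (-0.145923 − (-2.117000)) = 2.777291 − (-0.011279)/(1.971077) = 2.783013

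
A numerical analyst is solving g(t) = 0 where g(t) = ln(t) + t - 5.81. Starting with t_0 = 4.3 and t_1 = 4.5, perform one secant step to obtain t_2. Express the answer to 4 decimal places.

g(4.3) = -0.051385, g(4.5) = 0.194077
t_2 = 4.500000 − 0.194077·(4.500000 − 4.300000) / (0.194077 − (-0.051385)) = 4.500000 − (0.038815)/(0.245462) = 4.341868

4.3419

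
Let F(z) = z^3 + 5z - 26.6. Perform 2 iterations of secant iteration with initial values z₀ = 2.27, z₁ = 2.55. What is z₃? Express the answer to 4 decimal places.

2.4342

F(2.27) = -3.552917, F(2.55) = 2.731375
z₂ = 2.550000 − 2.731375·(2.550000 − 2.270000) / (2.731375 − (-3.552917)) = 2.550000 − (0.764785)/(6.284292) = 2.428302
F(2.428302) = -0.139639
z₃ = 2.428302 − (-0.139639)·(2.428302 − 2.550000) / (-0.139639 − 2.731375) = 2.428302 − (0.016994)/(-2.871014) = 2.434221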